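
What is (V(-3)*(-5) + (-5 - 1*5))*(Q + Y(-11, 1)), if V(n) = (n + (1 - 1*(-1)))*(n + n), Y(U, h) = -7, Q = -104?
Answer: 4440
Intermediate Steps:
V(n) = 2*n*(2 + n) (V(n) = (n + (1 + 1))*(2*n) = (n + 2)*(2*n) = (2 + n)*(2*n) = 2*n*(2 + n))
(V(-3)*(-5) + (-5 - 1*5))*(Q + Y(-11, 1)) = ((2*(-3)*(2 - 3))*(-5) + (-5 - 1*5))*(-104 - 7) = ((2*(-3)*(-1))*(-5) + (-5 - 5))*(-111) = (6*(-5) - 10)*(-111) = (-30 - 10)*(-111) = -40*(-111) = 4440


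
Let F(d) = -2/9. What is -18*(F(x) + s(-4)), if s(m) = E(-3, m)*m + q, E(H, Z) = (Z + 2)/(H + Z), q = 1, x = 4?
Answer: 46/7 ≈ 6.5714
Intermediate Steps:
F(d) = -2/9 (F(d) = -2*⅑ = -2/9)
E(H, Z) = (2 + Z)/(H + Z)
s(m) = 1 + m*(2 + m)/(-3 + m) (s(m) = ((2 + m)/(-3 + m))*m + 1 = m*(2 + m)/(-3 + m) + 1 = 1 + m*(2 + m)/(-3 + m))
-18*(F(x) + s(-4)) = -18*(-2/9 + (-3 - 4 - 4*(2 - 4))/(-3 - 4)) = -18*(-2/9 + (-3 - 4 - 4*(-2))/(-7)) = -18*(-2/9 - (-3 - 4 + 8)/7) = -18*(-2/9 - ⅐*1) = -18*(-2/9 - ⅐) = -18*(-23/63) = 46/7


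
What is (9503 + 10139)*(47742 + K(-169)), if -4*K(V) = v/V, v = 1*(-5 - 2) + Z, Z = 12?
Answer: 316958996137/338 ≈ 9.3775e+8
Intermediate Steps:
v = 5 (v = 1*(-5 - 2) + 12 = 1*(-7) + 12 = -7 + 12 = 5)
K(V) = -5/(4*V)
(9503 + 10139)*(47742 + K(-169)) = (9503 + 10139)*(47742 - 5/4/(-169)) = 19642*(47742 - 5/4*(-1/169)) = 19642*(47742 + 5/676) = 19642*(32273597/676) = 316958996137/338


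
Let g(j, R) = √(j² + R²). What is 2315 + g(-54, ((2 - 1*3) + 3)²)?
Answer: 2315 + 2*√733 ≈ 2369.1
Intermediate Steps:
g(j, R) = √(R² + j²)
2315 + g(-54, ((2 - 1*3) + 3)²) = 2315 + √((((2 - 1*3) + 3)²)² + (-54)²) = 2315 + √((((2 - 3) + 3)²)² + 2916) = 2315 + √(((-1 + 3)²)² + 2916) = 2315 + √((2²)² + 2916) = 2315 + √(4² + 2916) = 2315 + √(16 + 2916) = 2315 + √2932 = 2315 + 2*√733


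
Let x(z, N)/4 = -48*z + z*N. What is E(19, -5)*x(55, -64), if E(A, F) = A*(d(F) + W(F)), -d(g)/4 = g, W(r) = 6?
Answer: -12172160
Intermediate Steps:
x(z, N) = -192*z + 4*N*z (x(z, N) = 4*(-48*z + z*N) = 4*(-48*z + N*z) = -192*z + 4*N*z)
d(g) = -4*g
E(A, F) = A*(6 - 4*F) (E(A, F) = A*(-4*F + 6) = A*(6 - 4*F))
E(19, -5)*x(55, -64) = (2*19*(3 - 2*(-5)))*(4*55*(-48 - 64)) = (2*19*(3 + 10))*(4*55*(-112)) = (2*19*13)*(-24640) = 494*(-24640) = -12172160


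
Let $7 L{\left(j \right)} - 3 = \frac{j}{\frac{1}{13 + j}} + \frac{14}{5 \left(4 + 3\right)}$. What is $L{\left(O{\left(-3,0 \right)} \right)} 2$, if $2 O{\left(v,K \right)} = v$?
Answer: $- \frac{277}{70} \approx -3.9571$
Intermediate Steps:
$O{\left(v,K \right)} = \frac{v}{2}$
$L{\left(j \right)} = \frac{17}{35} + \frac{j \left(13 + j\right)}{7}$ ($L{\left(j \right)} = \frac{3}{7} + \frac{\frac{j}{\frac{1}{13 + j}} + \frac{14}{5 \left(4 + 3\right)}}{7} = \frac{3}{7} + \frac{j \left(13 + j\right) + \frac{14}{5 \cdot 7}}{7} = \frac{3}{7} + \frac{j \left(13 + j\right) + \frac{14}{35}}{7} = \frac{3}{7} + \frac{j \left(13 + j\right) + 14 \cdot \frac{1}{35}}{7} = \frac{3}{7} + \frac{j \left(13 + j\right) + \frac{2}{5}}{7} = \frac{3}{7} + \frac{\frac{2}{5} + j \left(13 + j\right)}{7} = \frac{3}{7} + \left(\frac{2}{35} + \frac{j \left(13 + j\right)}{7}\right) = \frac{17}{35} + \frac{j \left(13 + j\right)}{7}$)
$L{\left(O{\left(-3,0 \right)} \right)} 2 = \left(\frac{17}{35} + \frac{\left(\frac{1}{2} \left(-3\right)\right)^{2}}{7} + \frac{13 \cdot \frac{1}{2} \left(-3\right)}{7}\right) 2 = \left(\frac{17}{35} + \frac{\left(- \frac{3}{2}\right)^{2}}{7} + \frac{13}{7} \left(- \frac{3}{2}\right)\right) 2 = \left(\frac{17}{35} + \frac{1}{7} \cdot \frac{9}{4} - \frac{39}{14}\right) 2 = \left(\frac{17}{35} + \frac{9}{28} - \frac{39}{14}\right) 2 = \left(- \frac{277}{140}\right) 2 = - \frac{277}{70}$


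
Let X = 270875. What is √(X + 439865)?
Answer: 2*√177685 ≈ 843.05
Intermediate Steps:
√(X + 439865) = √(270875 + 439865) = √710740 = 2*√177685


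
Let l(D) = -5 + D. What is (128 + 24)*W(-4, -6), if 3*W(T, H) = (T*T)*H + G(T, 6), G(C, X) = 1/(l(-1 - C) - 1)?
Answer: -43928/9 ≈ -4880.9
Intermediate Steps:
G(C, X) = 1/(-7 - C) (G(C, X) = 1/((-5 + (-1 - C)) - 1) = 1/((-6 - C) - 1) = 1/(-7 - C))
W(T, H) = -1/(3*(7 + T)) + H*T²/3 (W(T, H) = ((T*T)*H - 1/(7 + T))/3 = (T²*H - 1/(7 + T))/3 = (H*T² - 1/(7 + T))/3 = (-1/(7 + T) + H*T²)/3 = -1/(3*(7 + T)) + H*T²/3)
(128 + 24)*W(-4, -6) = (128 + 24)*((-1 - 6*(-4)²*(7 - 4))/(3*(7 - 4))) = 152*((⅓)*(-1 - 6*16*3)/3) = 152*((⅓)*(⅓)*(-1 - 288)) = 152*((⅓)*(⅓)*(-289)) = 152*(-289/9) = -43928/9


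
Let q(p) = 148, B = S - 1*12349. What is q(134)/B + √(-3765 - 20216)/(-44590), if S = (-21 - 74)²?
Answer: -37/831 - I*√23981/44590 ≈ -0.044525 - 0.0034729*I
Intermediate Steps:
S = 9025 (S = (-95)² = 9025)
B = -3324 (B = 9025 - 1*12349 = 9025 - 12349 = -3324)
q(134)/B + √(-3765 - 20216)/(-44590) = 148/(-3324) + √(-3765 - 20216)/(-44590) = 148*(-1/3324) + √(-23981)*(-1/44590) = -37/831 + (I*√23981)*(-1/44590) = -37/831 - I*√23981/44590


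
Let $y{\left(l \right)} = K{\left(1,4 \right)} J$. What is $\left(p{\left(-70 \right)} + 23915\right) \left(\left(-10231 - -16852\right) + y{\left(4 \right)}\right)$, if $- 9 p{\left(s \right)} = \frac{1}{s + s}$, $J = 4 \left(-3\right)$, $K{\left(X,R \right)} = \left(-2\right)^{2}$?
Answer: $\frac{9431598013}{60} \approx 1.5719 \cdot 10^{8}$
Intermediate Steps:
$K{\left(X,R \right)} = 4$
$J = -12$
$p{\left(s \right)} = - \frac{1}{18 s}$ ($p{\left(s \right)} = - \frac{1}{9 \left(s + s\right)} = - \frac{1}{9 \cdot 2 s} = - \frac{\frac{1}{2} \frac{1}{s}}{9} = - \frac{1}{18 s}$)
$y{\left(l \right)} = -48$ ($y{\left(l \right)} = 4 \left(-12\right) = -48$)
$\left(p{\left(-70 \right)} + 23915\right) \left(\left(-10231 - -16852\right) + y{\left(4 \right)}\right) = \left(- \frac{1}{18 \left(-70\right)} + 23915\right) \left(\left(-10231 - -16852\right) - 48\right) = \left(\left(- \frac{1}{18}\right) \left(- \frac{1}{70}\right) + 23915\right) \left(\left(-10231 + 16852\right) - 48\right) = \left(\frac{1}{1260} + 23915\right) \left(6621 - 48\right) = \frac{30132901}{1260} \cdot 6573 = \frac{9431598013}{60}$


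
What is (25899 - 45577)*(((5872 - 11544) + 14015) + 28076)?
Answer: -716653082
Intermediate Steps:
(25899 - 45577)*(((5872 - 11544) + 14015) + 28076) = -19678*((-5672 + 14015) + 28076) = -19678*(8343 + 28076) = -19678*36419 = -716653082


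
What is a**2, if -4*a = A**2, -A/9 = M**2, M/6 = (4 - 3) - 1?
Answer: 0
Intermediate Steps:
M = 0 (M = 6*((4 - 3) - 1) = 6*(1 - 1) = 6*0 = 0)
A = 0 (A = -9*0**2 = -9*0 = 0)
a = 0 (a = -1/4*0**2 = -1/4*0 = 0)
a**2 = 0**2 = 0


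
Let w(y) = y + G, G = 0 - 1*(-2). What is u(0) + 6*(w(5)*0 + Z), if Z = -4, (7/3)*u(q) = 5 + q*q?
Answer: -153/7 ≈ -21.857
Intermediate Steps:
G = 2 (G = 0 + 2 = 2)
u(q) = 15/7 + 3*q²/7 (u(q) = 3*(5 + q*q)/7 = 3*(5 + q²)/7 = 15/7 + 3*q²/7)
w(y) = 2 + y (w(y) = y + 2 = 2 + y)
u(0) + 6*(w(5)*0 + Z) = (15/7 + (3/7)*0²) + 6*((2 + 5)*0 - 4) = (15/7 + (3/7)*0) + 6*(7*0 - 4) = (15/7 + 0) + 6*(0 - 4) = 15/7 + 6*(-4) = 15/7 - 24 = -153/7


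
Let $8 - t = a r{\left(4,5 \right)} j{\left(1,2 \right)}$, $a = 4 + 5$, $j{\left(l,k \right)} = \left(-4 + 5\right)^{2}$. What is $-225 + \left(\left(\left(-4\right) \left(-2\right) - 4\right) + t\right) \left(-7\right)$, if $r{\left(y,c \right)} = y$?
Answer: $-57$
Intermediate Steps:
$j{\left(l,k \right)} = 1$ ($j{\left(l,k \right)} = 1^{2} = 1$)
$a = 9$
$t = -28$ ($t = 8 - 9 \cdot 4 \cdot 1 = 8 - 36 \cdot 1 = 8 - 36 = -28$)
$-225 + \left(\left(\left(-4\right) \left(-2\right) - 4\right) + t\right) \left(-7\right) = -225 + \left(\left(\left(-4\right) \left(-2\right) - 4\right) - 28\right) \left(-7\right) = -225 + \left(\left(8 - 4\right) - 28\right) \left(-7\right) = -225 + \left(4 - 28\right) \left(-7\right) = -225 - -168 = -225 + 168 = -57$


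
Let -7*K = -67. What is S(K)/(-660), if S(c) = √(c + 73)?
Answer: -17*√14/4620 ≈ -0.013768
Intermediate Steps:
K = 67/7 (K = -⅐*(-67) = 67/7 ≈ 9.5714)
S(c) = √(73 + c)
S(K)/(-660) = √(73 + 67/7)/(-660) = √(578/7)*(-1/660) = (17*√14/7)*(-1/660) = -17*√14/4620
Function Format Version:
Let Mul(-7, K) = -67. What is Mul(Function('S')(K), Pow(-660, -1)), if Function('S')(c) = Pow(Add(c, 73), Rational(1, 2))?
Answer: Mul(Rational(-17, 4620), Pow(14, Rational(1, 2))) ≈ -0.013768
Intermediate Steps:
K = Rational(67, 7) (K = Mul(Rational(-1, 7), -67) = Rational(67, 7) ≈ 9.5714)
Function('S')(c) = Pow(Add(73, c), Rational(1, 2))
Mul(Function('S')(K), Pow(-660, -1)) = Mul(Pow(Add(73, Rational(67, 7)), Rational(1, 2)), Pow(-660, -1)) = Mul(Pow(Rational(578, 7), Rational(1, 2)), Rational(-1, 660)) = Mul(Mul(Rational(17, 7), Pow(14, Rational(1, 2))), Rational(-1, 660)) = Mul(Rational(-17, 4620), Pow(14, Rational(1, 2)))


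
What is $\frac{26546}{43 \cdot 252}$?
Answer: $\frac{13273}{5418} \approx 2.4498$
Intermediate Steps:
$\frac{26546}{43 \cdot 252} = \frac{26546}{10836} = 26546 \cdot \frac{1}{10836} = \frac{13273}{5418}$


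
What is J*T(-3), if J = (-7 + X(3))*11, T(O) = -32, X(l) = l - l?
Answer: 2464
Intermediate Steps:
X(l) = 0
J = -77 (J = (-7 + 0)*11 = -7*11 = -77)
J*T(-3) = -77*(-32) = 2464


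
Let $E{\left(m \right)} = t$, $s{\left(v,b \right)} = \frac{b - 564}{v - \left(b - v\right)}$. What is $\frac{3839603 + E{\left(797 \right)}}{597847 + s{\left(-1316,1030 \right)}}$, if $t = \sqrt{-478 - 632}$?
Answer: $\frac{7030313093}{1094657624} + \frac{1831 i \sqrt{1110}}{1094657624} \approx 6.4224 + 5.5728 \cdot 10^{-5} i$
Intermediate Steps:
$t = i \sqrt{1110}$ ($t = \sqrt{-1110} = i \sqrt{1110} \approx 33.317 i$)
$s{\left(v,b \right)} = \frac{-564 + b}{- b + 2 v}$
$E{\left(m \right)} = i \sqrt{1110}$
$\frac{3839603 + E{\left(797 \right)}}{597847 + s{\left(-1316,1030 \right)}} = \frac{3839603 + i \sqrt{1110}}{597847 + \frac{564 - 1030}{1030 - -2632}} = \frac{3839603 + i \sqrt{1110}}{597847 + \frac{564 - 1030}{1030 + 2632}} = \frac{3839603 + i \sqrt{1110}}{597847 + \frac{1}{3662} \left(-466\right)} = \frac{3839603 + i \sqrt{1110}}{597847 - \frac{233}{1831}} = \frac{3839603 + i \sqrt{1110}}{\frac{1094657624}{1831}} = \left(3839603 + i \sqrt{1110}\right) \frac{1831}{1094657624} = \frac{7030313093}{1094657624} + \frac{1831 i \sqrt{1110}}{1094657624}$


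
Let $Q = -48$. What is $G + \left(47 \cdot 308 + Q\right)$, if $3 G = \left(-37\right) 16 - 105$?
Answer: $\frac{42587}{3} \approx 14196.0$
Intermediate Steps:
$G = - \frac{697}{3}$ ($G = \frac{\left(-37\right) 16 - 105}{3} = \frac{-592 - 105}{3} = \frac{1}{3} \left(-697\right) = - \frac{697}{3} \approx -232.33$)
$G + \left(47 \cdot 308 + Q\right) = - \frac{697}{3} + \left(47 \cdot 308 - 48\right) = - \frac{697}{3} + \left(14476 - 48\right) = - \frac{697}{3} + 14428 = \frac{42587}{3}$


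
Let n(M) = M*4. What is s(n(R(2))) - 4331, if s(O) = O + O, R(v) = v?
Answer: -4315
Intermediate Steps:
n(M) = 4*M
s(O) = 2*O
s(n(R(2))) - 4331 = 2*(4*2) - 4331 = 2*8 - 4331 = 16 - 4331 = -4315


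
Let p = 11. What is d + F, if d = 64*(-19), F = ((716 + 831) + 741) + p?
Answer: 1083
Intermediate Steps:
F = 2299 (F = ((716 + 831) + 741) + 11 = (1547 + 741) + 11 = 2288 + 11 = 2299)
d = -1216
d + F = -1216 + 2299 = 1083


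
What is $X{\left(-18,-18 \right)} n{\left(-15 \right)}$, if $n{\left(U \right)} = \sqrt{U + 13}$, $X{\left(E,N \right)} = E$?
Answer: $- 18 i \sqrt{2} \approx - 25.456 i$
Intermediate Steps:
$n{\left(U \right)} = \sqrt{13 + U}$
$X{\left(-18,-18 \right)} n{\left(-15 \right)} = - 18 \sqrt{13 - 15} = - 18 \sqrt{-2} = - 18 i \sqrt{2}$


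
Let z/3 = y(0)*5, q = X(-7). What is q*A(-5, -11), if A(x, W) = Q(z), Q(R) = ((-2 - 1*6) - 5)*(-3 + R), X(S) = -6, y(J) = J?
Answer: -234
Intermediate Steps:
q = -6
z = 0 (z = 3*(0*5) = 3*0 = 0)
Q(R) = 39 - 13*R (Q(R) = ((-2 - 6) - 5)*(-3 + R) = (-8 - 5)*(-3 + R) = -13*(-3 + R) = 39 - 13*R)
A(x, W) = 39 (A(x, W) = 39 - 13*0 = 39 + 0 = 39)
q*A(-5, -11) = -6*39 = -234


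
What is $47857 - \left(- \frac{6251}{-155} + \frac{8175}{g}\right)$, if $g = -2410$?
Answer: $\frac{3572636913}{74710} \approx 47820.0$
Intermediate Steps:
$47857 - \left(- \frac{6251}{-155} + \frac{8175}{g}\right) = 47857 - \left(- \frac{6251}{-155} + \frac{8175}{-2410}\right) = 47857 - \left(\left(-6251\right) \left(- \frac{1}{155}\right) + 8175 \left(- \frac{1}{2410}\right)\right) = 47857 - \left(\frac{6251}{155} - \frac{1635}{482}\right) = 47857 - \frac{2759557}{74710} = \frac{3572636913}{74710}$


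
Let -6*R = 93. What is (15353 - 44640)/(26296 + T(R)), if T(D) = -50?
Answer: -29287/26246 ≈ -1.1159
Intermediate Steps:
R = -31/2 (R = -1/6*93 = -31/2 ≈ -15.500)
(15353 - 44640)/(26296 + T(R)) = (15353 - 44640)/(26296 - 50) = -29287/26246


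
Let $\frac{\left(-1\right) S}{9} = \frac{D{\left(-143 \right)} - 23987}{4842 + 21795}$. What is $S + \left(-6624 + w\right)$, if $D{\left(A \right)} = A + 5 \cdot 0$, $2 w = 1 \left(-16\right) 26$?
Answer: $- \frac{60588938}{8879} \approx -6823.8$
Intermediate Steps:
$w = -208$ ($w = \frac{1 \left(-16\right) 26}{2} = \frac{\left(-16\right) 26}{2} = \frac{1}{2} \left(-416\right) = -208$)
$D{\left(A \right)} = A$ ($D{\left(A \right)} = A + 0 = A$)
$S = \frac{72390}{8879}$ ($S = - 9 \frac{-143 - 23987}{4842 + 21795} = - 9 \left(- \frac{24130}{26637}\right) = - 9 \left(\left(-24130\right) \frac{1}{26637}\right) = \left(-9\right) \left(- \frac{24130}{26637}\right) = \frac{72390}{8879} \approx 8.1529$)
$S + \left(-6624 + w\right) = \frac{72390}{8879} - 6832 = - \frac{60588938}{8879}$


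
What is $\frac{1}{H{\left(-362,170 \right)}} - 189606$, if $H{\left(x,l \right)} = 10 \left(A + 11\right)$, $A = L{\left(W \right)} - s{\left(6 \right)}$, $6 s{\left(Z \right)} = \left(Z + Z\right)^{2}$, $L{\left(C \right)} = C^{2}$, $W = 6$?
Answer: $- \frac{43609379}{230} \approx -1.8961 \cdot 10^{5}$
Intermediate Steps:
$s{\left(Z \right)} = \frac{2 Z^{2}}{3}$ ($s{\left(Z \right)} = \frac{\left(Z + Z\right)^{2}}{6} = \frac{\left(2 Z\right)^{2}}{6} = \frac{4 Z^{2}}{6} = \frac{2 Z^{2}}{3}$)
$A = 12$ ($A = 6^{2} - \frac{2 \cdot 6^{2}}{3} = 36 - \frac{2}{3} \cdot 36 = 36 - 24 = 12$)
$H{\left(x,l \right)} = 230$ ($H{\left(x,l \right)} = 10 \left(12 + 11\right) = 10 \cdot 23 = 230$)
$\frac{1}{H{\left(-362,170 \right)}} - 189606 = \frac{1}{230} - 189606 = - \frac{43609379}{230}$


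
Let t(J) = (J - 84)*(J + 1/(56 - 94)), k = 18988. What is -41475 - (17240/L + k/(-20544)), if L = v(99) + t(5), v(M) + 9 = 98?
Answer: -2456697644977/59315664 ≈ -41417.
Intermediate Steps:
v(M) = 89 (v(M) = -9 + 98 = 89)
t(J) = (-84 + J)*(-1/38 + J) (t(J) = (-84 + J)*(J + 1/(-38)) = (-84 + J)*(J - 1/38) = (-84 + J)*(-1/38 + J))
L = -11549/38 (L = 89 + (42/19 + 5² - 3193/38*5) = 89 + (42/19 + 25 - 15965/38) = 89 - 14931/38 = -11549/38 ≈ -303.92)
-41475 - (17240/L + k/(-20544)) = -41475 - (17240/(-11549/38) + 18988/(-20544)) = -41475 - (17240*(-38/11549) + 18988*(-1/20544)) = -41475 - (-655120/11549 - 4747/5136) = -41475 - 1*(-3419519423/59315664) = -41475 + 3419519423/59315664 = -2456697644977/59315664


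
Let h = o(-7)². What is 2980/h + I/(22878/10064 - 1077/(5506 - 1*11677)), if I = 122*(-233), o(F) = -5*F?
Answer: -4239521622372/365143835 ≈ -11611.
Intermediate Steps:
I = -28426
h = 1225 (h = (-5*(-7))² = 35² = 1225)
2980/h + I/(22878/10064 - 1077/(5506 - 1*11677)) = 2980/1225 - 28426/(22878/10064 - 1077/(5506 - 1*11677)) = 2980*(1/1225) - 28426/(22878*(1/10064) - 1077/(5506 - 11677)) = 596/245 - 28426/(11439/5032 - 1077/(-6171)) = 596/245 - 28426/(11439/5032 - 1077*(-1/6171)) = 596/245 - 28426/(11439/5032 + 359/2057) = 596/245 - 28426/1490383/608872 = 596/245 - 28426*608872/1490383 = 596/245 - 17307795472/1490383 = -4239521622372/365143835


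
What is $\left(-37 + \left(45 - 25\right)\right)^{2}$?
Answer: $289$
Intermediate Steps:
$\left(-37 + \left(45 - 25\right)\right)^{2} = \left(-37 + 20\right)^{2} = \left(-17\right)^{2} = 289$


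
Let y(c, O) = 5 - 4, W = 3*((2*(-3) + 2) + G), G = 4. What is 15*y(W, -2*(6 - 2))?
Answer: 15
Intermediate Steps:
W = 0 (W = 3*((2*(-3) + 2) + 4) = 3*((-6 + 2) + 4) = 3*(-4 + 4) = 3*0 = 0)
y(c, O) = 1
15*y(W, -2*(6 - 2)) = 15*1 = 15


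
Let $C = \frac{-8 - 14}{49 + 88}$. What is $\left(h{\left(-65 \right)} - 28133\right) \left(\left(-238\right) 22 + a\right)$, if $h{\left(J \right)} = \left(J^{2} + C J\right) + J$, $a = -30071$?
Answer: $\frac{115908326397}{137} \approx 8.4605 \cdot 10^{8}$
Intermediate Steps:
$C = - \frac{22}{137} \approx -0.16058$
$h{\left(J \right)} = J^{2} + \frac{115 J}{137}$ ($h{\left(J \right)} = \left(J^{2} - \frac{22 J}{137}\right) + J = J^{2} + \frac{115 J}{137}$)
$\left(h{\left(-65 \right)} - 28133\right) \left(\left(-238\right) 22 + a\right) = \left(\frac{1}{137} \left(-65\right) \left(115 + 137 \left(-65\right)\right) - 28133\right) \left(\left(-238\right) 22 - 30071\right) = \left(\frac{1}{137} \left(-65\right) \left(115 - 8905\right) - 28133\right) \left(-5236 - 30071\right) = \left(\frac{1}{137} \left(-65\right) \left(-8790\right) - 28133\right) \left(-35307\right) = \left(\frac{571350}{137} - 28133\right) \left(-35307\right) = \left(- \frac{3282871}{137}\right) \left(-35307\right) = \frac{115908326397}{137}$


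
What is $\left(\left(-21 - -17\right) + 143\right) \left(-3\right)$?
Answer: $-417$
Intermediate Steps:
$\left(\left(-21 - -17\right) + 143\right) \left(-3\right) = \left(\left(-21 + 17\right) + 143\right) \left(-3\right) = \left(-4 + 143\right) \left(-3\right) = 139 \left(-3\right) = -417$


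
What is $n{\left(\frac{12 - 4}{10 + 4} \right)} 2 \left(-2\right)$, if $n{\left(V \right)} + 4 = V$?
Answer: $\frac{96}{7} \approx 13.714$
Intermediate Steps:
$n{\left(V \right)} = -4 + V$
$n{\left(\frac{12 - 4}{10 + 4} \right)} 2 \left(-2\right) = \left(-4 + \frac{12 - 4}{10 + 4}\right) 2 \left(-2\right) = \left(-4 + \frac{8}{14}\right) \left(-4\right) = \left(-4 + 8 \cdot \frac{1}{14}\right) \left(-4\right) = \left(-4 + \frac{4}{7}\right) \left(-4\right) = \left(- \frac{24}{7}\right) \left(-4\right) = \frac{96}{7}$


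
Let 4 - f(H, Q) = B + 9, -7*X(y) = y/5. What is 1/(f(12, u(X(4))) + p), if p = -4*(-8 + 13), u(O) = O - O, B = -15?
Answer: -1/10 ≈ -0.10000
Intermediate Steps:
X(y) = -y/35 (X(y) = -y/(7*5) = -y/35)
u(O) = 0
p = -20 (p = -4*5 = -20)
f(H, Q) = 10 (f(H, Q) = 4 - (-15 + 9) = 4 - 1*(-6) = 4 + 6 = 10)
1/(f(12, u(X(4))) + p) = 1/(10 - 20) = 1/(-10) = -1/10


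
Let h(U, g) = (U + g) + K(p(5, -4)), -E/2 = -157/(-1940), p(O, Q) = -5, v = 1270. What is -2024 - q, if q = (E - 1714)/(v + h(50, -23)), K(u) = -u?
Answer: -2554527823/1262940 ≈ -2022.7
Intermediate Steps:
E = -157/970 (E = -(-314)/(-1940) = -(-314)*(-1)/1940 = -2*157/1940 = -157/970 ≈ -0.16186)
h(U, g) = 5 + U + g (h(U, g) = (U + g) - 1*(-5) = (U + g) + 5 = 5 + U + g)
q = -1662737/1262940 (q = (-157/970 - 1714)/(1270 + (5 + 50 - 23)) = -1662737/(970*(1270 + 32)) = -1662737/970/1302 = -1662737/970*1/1302 = -1662737/1262940 ≈ -1.3166)
-2024 - q = -2024 - 1*(-1662737/1262940) = -2024 + 1662737/1262940 = -2554527823/1262940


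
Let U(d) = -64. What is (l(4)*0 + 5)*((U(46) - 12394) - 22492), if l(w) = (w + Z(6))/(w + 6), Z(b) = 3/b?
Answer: -174750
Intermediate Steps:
l(w) = (1/2 + w)/(6 + w) (l(w) = (w + 3/6)/(w + 6) = (w + 3*(1/6))/(6 + w) = (w + 1/2)/(6 + w) = (1/2 + w)/(6 + w))
(l(4)*0 + 5)*((U(46) - 12394) - 22492) = (((1/2 + 4)/(6 + 4))*0 + 5)*((-64 - 12394) - 22492) = (((9/2)/10)*0 + 5)*(-12458 - 22492) = (((1/10)*(9/2))*0 + 5)*(-34950) = ((9/20)*0 + 5)*(-34950) = (0 + 5)*(-34950) = 5*(-34950) = -174750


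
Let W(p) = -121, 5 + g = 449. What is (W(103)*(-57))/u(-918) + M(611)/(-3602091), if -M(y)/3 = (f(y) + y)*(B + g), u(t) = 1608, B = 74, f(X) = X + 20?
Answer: 3105241219/643573592 ≈ 4.8250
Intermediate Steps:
f(X) = 20 + X
g = 444 (g = -5 + 449 = 444)
M(y) = -31080 - 3108*y (M(y) = -3*((20 + y) + y)*(74 + 444) = -3*(20 + 2*y)*518 = -3*(10360 + 1036*y) = -31080 - 3108*y)
(W(103)*(-57))/u(-918) + M(611)/(-3602091) = -121*(-57)/1608 + (-31080 - 3108*611)/(-3602091) = 6897*(1/1608) + (-31080 - 1898988)*(-1/3602091) = 2299/536 - 1930068*(-1/3602091) = 2299/536 + 643356/1200697 = 3105241219/643573592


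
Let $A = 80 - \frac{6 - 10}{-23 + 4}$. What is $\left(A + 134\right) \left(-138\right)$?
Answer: $- \frac{560556}{19} \approx -29503.0$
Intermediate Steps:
$A = \frac{1516}{19}$ ($A = 80 - - \frac{4}{-19} = 80 - \left(-4\right) \left(- \frac{1}{19}\right) = 80 - \frac{4}{19} = \frac{1516}{19} \approx 79.789$)
$\left(A + 134\right) \left(-138\right) = \left(\frac{1516}{19} + 134\right) \left(-138\right) = \frac{4062}{19} \left(-138\right) = - \frac{560556}{19}$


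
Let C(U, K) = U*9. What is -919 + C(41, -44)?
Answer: -550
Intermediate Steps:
C(U, K) = 9*U
-919 + C(41, -44) = -919 + 9*41 = -919 + 369 = -550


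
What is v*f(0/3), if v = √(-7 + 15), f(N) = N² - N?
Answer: 0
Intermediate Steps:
v = 2*√2 (v = √8 = 2*√2 ≈ 2.8284)
v*f(0/3) = (2*√2)*((0/3)*(-1 + 0/3)) = (2*√2)*((0*(⅓))*(-1 + 0*(⅓))) = (2*√2)*(0*(-1 + 0)) = (2*√2)*(0*(-1)) = (2*√2)*0 = 0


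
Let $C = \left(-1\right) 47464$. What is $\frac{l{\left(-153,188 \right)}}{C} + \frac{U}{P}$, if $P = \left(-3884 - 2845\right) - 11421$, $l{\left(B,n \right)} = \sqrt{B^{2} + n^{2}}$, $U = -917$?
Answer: $\frac{917}{18150} - \frac{\sqrt{58753}}{47464} \approx 0.045417$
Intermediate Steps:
$C = -47464$
$P = -18150$ ($P = -6729 - 11421 = -18150$)
$\frac{l{\left(-153,188 \right)}}{C} + \frac{U}{P} = \frac{\sqrt{\left(-153\right)^{2} + 188^{2}}}{-47464} - \frac{917}{-18150} = \sqrt{23409 + 35344} \left(- \frac{1}{47464}\right) - - \frac{917}{18150} = \sqrt{58753} \left(- \frac{1}{47464}\right) + \frac{917}{18150} = - \frac{\sqrt{58753}}{47464} + \frac{917}{18150} = \frac{917}{18150} - \frac{\sqrt{58753}}{47464}$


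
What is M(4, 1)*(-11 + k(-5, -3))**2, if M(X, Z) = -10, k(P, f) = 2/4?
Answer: -2205/2 ≈ -1102.5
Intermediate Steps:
k(P, f) = 1/2 (k(P, f) = 2*(1/4) = 1/2)
M(4, 1)*(-11 + k(-5, -3))**2 = -10*(-11 + 1/2)**2 = -10*(-21/2)**2 = -10*441/4 = -2205/2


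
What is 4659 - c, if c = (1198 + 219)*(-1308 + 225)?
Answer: 1539270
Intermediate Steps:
c = -1534611 (c = 1417*(-1083) = -1534611)
4659 - c = 4659 - 1*(-1534611) = 4659 + 1534611 = 1539270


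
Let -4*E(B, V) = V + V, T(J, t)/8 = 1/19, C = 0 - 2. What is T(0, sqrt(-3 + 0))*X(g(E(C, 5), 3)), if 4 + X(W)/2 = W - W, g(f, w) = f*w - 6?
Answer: -64/19 ≈ -3.3684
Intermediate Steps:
C = -2
T(J, t) = 8/19
E(B, V) = -V/2 (E(B, V) = -(V + V)/4 = -V/2)
g(f, w) = -6 + f*w
X(W) = -8 (X(W) = -8 + 2*(W - W) = -8 + 2*0 = -8 + 0 = -8)
T(0, sqrt(-3 + 0))*X(g(E(C, 5), 3)) = (8/19)*(-8) = -64/19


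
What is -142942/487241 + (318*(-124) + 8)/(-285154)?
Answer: -10775746942/69469360057 ≈ -0.15512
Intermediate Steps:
-142942/487241 + (318*(-124) + 8)/(-285154) = -142942*1/487241 + (-39432 + 8)*(-1/285154) = -142942/487241 - 39424*(-1/285154) = -142942/487241 + 19712/142577 = -10775746942/69469360057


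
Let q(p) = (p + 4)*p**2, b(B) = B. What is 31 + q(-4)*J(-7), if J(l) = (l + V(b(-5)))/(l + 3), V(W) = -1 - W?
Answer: 31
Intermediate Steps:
J(l) = (4 + l)/(3 + l) (J(l) = (l + (-1 - 1*(-5)))/(l + 3) = (l + (-1 + 5))/(3 + l) = (l + 4)/(3 + l) = (4 + l)/(3 + l))
q(p) = p**2*(4 + p) (q(p) = (4 + p)*p**2 = p**2*(4 + p))
31 + q(-4)*J(-7) = 31 + ((-4)**2*(4 - 4))*((4 - 7)/(3 - 7)) = 31 + (16*0)*(-3/(-4)) = 31 + 0*(-1/4*(-3)) = 31 + 0*(3/4) = 31 + 0 = 31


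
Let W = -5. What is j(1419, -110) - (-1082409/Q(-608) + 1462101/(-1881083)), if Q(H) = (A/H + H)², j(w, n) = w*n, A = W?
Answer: -40121327852851435846881/257045808949992323 ≈ -1.5609e+5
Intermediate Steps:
A = -5
j(w, n) = n*w
Q(H) = (H - 5/H)² (Q(H) = (-5/H + H)² = (H - 5/H)²)
j(1419, -110) - (-1082409/Q(-608) + 1462101/(-1881083)) = -110*1419 - (-1082409*369664/(-5 + (-608)²)² + 1462101/(-1881083)) = -156090 - (-1082409*369664/(-5 + 369664)² + 1462101*(-1/1881083)) = -156090 - (-1082409/((1/369664)*369659²) - 1462101/1881083) = -156090 - (-1082409/((1/369664)*136647776281) - 1462101/1881083) = -156090 - (-1082409/136647776281/369664 - 1462101/1881083) = -156090 - (-1082409*369664/136647776281 - 1462101/1881083) = -156090 - (-400127640576/136647776281 - 1462101/1881083) = -156090 - 1*(-952466152865850189/257045808949992323) = -156090 + 952466152865850189/257045808949992323 = -40121327852851435846881/257045808949992323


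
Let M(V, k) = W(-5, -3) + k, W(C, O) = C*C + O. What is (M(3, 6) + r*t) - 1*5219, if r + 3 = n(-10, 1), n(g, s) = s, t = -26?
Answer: -5139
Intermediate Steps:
W(C, O) = O + C² (W(C, O) = C² + O = O + C²)
r = -2 (r = -3 + 1 = -2)
M(V, k) = 22 + k (M(V, k) = (-3 + (-5)²) + k = (-3 + 25) + k = 22 + k)
(M(3, 6) + r*t) - 1*5219 = ((22 + 6) - 2*(-26)) - 1*5219 = (28 + 52) - 5219 = 80 - 5219 = -5139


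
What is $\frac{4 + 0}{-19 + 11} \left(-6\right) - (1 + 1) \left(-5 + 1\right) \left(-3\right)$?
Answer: $-72$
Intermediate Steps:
$\frac{4 + 0}{-19 + 11} \left(-6\right) - (1 + 1) \left(-5 + 1\right) \left(-3\right) = \frac{4}{-8} \left(-6\right) \left(-1\right) 2 \left(\left(-4\right) \left(-3\right)\right) = 4 \left(- \frac{1}{8}\right) \left(-6\right) \left(\left(-2\right) 12\right) = \left(- \frac{1}{2}\right) \left(-6\right) \left(-24\right) = 3 \left(-24\right) = -72$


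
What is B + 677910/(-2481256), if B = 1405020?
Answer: 1743106813605/1240628 ≈ 1.4050e+6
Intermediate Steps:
B + 677910/(-2481256) = 1405020 + 677910/(-2481256) = 1405020 + 677910*(-1/2481256) = 1405020 - 338955/1240628 = 1743106813605/1240628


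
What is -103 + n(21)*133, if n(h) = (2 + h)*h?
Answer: 64136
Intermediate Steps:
n(h) = h*(2 + h)
-103 + n(21)*133 = -103 + (21*(2 + 21))*133 = -103 + (21*23)*133 = -103 + 483*133 = -103 + 64239 = 64136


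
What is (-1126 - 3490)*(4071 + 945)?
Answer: -23153856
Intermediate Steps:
(-1126 - 3490)*(4071 + 945) = -4616*5016 = -23153856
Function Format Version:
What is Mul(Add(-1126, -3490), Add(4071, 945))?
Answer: -23153856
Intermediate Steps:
Mul(Add(-1126, -3490), Add(4071, 945)) = Mul(-4616, 5016) = -23153856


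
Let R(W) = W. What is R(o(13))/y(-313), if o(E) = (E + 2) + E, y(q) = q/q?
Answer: 28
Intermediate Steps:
y(q) = 1
o(E) = 2 + 2*E (o(E) = (2 + E) + E = 2 + 2*E)
R(o(13))/y(-313) = (2 + 2*13)/1 = (2 + 26)*1 = 28*1 = 28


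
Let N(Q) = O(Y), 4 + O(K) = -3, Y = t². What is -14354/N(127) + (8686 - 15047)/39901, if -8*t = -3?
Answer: 572694427/279307 ≈ 2050.4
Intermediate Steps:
t = 3/8 (t = -⅛*(-3) = 3/8 ≈ 0.37500)
Y = 9/64 (Y = (3/8)² = 9/64 ≈ 0.14063)
O(K) = -7 (O(K) = -4 - 3 = -7)
N(Q) = -7
-14354/N(127) + (8686 - 15047)/39901 = -14354/(-7) + (8686 - 15047)/39901 = -14354*(-⅐) - 6361*1/39901 = 14354/7 - 6361/39901 = 572694427/279307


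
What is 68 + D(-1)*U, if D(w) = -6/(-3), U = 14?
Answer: 96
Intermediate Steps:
D(w) = 2 (D(w) = -6*(-1/3) = 2)
68 + D(-1)*U = 68 + 2*14 = 68 + 28 = 96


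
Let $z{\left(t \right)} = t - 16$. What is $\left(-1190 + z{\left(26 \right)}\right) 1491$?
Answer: $-1759380$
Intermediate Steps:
$z{\left(t \right)} = -16 + t$
$\left(-1190 + z{\left(26 \right)}\right) 1491 = \left(-1190 + \left(-16 + 26\right)\right) 1491 = \left(-1190 + 10\right) 1491 = \left(-1180\right) 1491 = -1759380$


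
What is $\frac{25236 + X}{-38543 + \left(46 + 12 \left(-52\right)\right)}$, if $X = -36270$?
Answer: $\frac{11034}{39121} \approx 0.28205$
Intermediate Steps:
$\frac{25236 + X}{-38543 + \left(46 + 12 \left(-52\right)\right)} = \frac{25236 - 36270}{-38543 + \left(46 + 12 \left(-52\right)\right)} = - \frac{11034}{-38543 + \left(46 - 624\right)} = - \frac{11034}{-38543 - 578} = - \frac{11034}{-39121} = \left(-11034\right) \left(- \frac{1}{39121}\right) = \frac{11034}{39121}$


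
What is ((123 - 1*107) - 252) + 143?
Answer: -93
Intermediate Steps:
((123 - 1*107) - 252) + 143 = ((123 - 107) - 252) + 143 = (16 - 252) + 143 = -236 + 143 = -93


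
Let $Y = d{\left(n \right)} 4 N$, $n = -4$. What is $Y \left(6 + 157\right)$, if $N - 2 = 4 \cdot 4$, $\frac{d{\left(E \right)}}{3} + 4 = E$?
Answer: $-281664$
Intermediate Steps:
$d{\left(E \right)} = -12 + 3 E$
$N = 18$ ($N = 2 + 4 \cdot 4 = 2 + 16 = 18$)
$Y = -1728$ ($Y = \left(-12 + 3 \left(-4\right)\right) 4 \cdot 18 = \left(-12 - 12\right) 4 \cdot 18 = \left(-24\right) 4 \cdot 18 = \left(-96\right) 18 = -1728$)
$Y \left(6 + 157\right) = - 1728 \left(6 + 157\right) = \left(-1728\right) 163 = -281664$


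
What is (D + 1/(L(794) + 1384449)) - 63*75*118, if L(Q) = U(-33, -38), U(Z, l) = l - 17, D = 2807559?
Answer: 3114898959547/1384394 ≈ 2.2500e+6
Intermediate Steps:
U(Z, l) = -17 + l
L(Q) = -55 (L(Q) = -17 - 38 = -55)
(D + 1/(L(794) + 1384449)) - 63*75*118 = (2807559 + 1/(-55 + 1384449)) - 63*75*118 = (2807559 + 1/1384394) - 4725*118 = (2807559 + 1/1384394) - 557550 = 3886767834247/1384394 - 557550 = 3114898959547/1384394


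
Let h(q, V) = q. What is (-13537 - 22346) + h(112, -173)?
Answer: -35771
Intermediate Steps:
(-13537 - 22346) + h(112, -173) = (-13537 - 22346) + 112 = -35883 + 112 = -35771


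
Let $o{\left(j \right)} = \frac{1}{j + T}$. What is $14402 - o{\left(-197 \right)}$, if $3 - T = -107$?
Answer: $\frac{1252975}{87} \approx 14402.0$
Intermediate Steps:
$T = 110$ ($T = 3 - -107 = 3 + 107 = 110$)
$o{\left(j \right)} = \frac{1}{110 + j}$ ($o{\left(j \right)} = \frac{1}{j + 110} = \frac{1}{110 + j}$)
$14402 - o{\left(-197 \right)} = 14402 - \frac{1}{110 - 197} = 14402 - \frac{1}{-87} = 14402 - - \frac{1}{87} = 14402 + \frac{1}{87} = \frac{1252975}{87}$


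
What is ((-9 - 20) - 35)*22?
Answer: -1408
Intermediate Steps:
((-9 - 20) - 35)*22 = (-29 - 35)*22 = -64*22 = -1408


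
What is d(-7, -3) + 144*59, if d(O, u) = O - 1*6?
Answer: 8483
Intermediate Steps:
d(O, u) = -6 + O (d(O, u) = O - 6 = -6 + O)
d(-7, -3) + 144*59 = (-6 - 7) + 144*59 = -13 + 8496 = 8483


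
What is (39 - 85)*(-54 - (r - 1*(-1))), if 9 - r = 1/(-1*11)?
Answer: 32430/11 ≈ 2948.2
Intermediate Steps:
r = 100/11 (r = 9 - 1/((-1*11)) = 9 - 1/(-11) = 9 - 1*(-1/11) = 9 + 1/11 = 100/11 ≈ 9.0909)
(39 - 85)*(-54 - (r - 1*(-1))) = (39 - 85)*(-54 - (100/11 - 1*(-1))) = -46*(-54 - (100/11 + 1)) = -46*(-54 - 1*111/11) = -46*(-54 - 111/11) = -46*(-705/11) = 32430/11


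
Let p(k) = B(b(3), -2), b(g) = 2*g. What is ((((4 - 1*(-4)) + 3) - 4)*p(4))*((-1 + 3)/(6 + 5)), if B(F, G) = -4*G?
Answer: 112/11 ≈ 10.182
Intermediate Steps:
p(k) = 8 (p(k) = -4*(-2) = 8)
((((4 - 1*(-4)) + 3) - 4)*p(4))*((-1 + 3)/(6 + 5)) = ((((4 - 1*(-4)) + 3) - 4)*8)*((-1 + 3)/(6 + 5)) = ((((4 + 4) + 3) - 4)*8)*(2/11) = (((8 + 3) - 4)*8)*(2*(1/11)) = ((11 - 4)*8)*(2/11) = (7*8)*(2/11) = 56*(2/11) = 112/11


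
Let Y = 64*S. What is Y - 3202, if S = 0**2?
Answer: -3202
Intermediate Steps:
S = 0
Y = 0 (Y = 64*0 = 0)
Y - 3202 = 0 - 3202 = -3202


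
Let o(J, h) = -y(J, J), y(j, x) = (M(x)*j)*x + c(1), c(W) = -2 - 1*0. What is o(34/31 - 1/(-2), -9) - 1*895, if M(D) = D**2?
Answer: -13291327649/14776336 ≈ -899.50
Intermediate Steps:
c(W) = -2 (c(W) = -2 + 0 = -2)
y(j, x) = -2 + j*x**3 (y(j, x) = (x**2*j)*x - 2 = (j*x**2)*x - 2 = j*x**3 - 2 = -2 + j*x**3)
o(J, h) = 2 - J**4 (o(J, h) = -(-2 + J*J**3) = -(-2 + J**4) = 2 - J**4)
o(34/31 - 1/(-2), -9) - 1*895 = (2 - (34/31 - 1/(-2))**4) - 1*895 = (2 - (34*(1/31) - 1*(-1/2))**4) - 895 = (2 - (34/31 + 1/2)**4) - 895 = (2 - (99/62)**4) - 895 = (2 - 1*96059601/14776336) - 895 = (2 - 96059601/14776336) - 895 = -66506929/14776336 - 895 = -13291327649/14776336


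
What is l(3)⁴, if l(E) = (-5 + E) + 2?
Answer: 0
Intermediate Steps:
l(E) = -3 + E
l(3)⁴ = (-3 + 3)⁴ = 0⁴ = 0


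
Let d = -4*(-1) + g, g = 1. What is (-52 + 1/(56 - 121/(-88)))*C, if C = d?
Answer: -119300/459 ≈ -259.91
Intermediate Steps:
d = 5 (d = -4*(-1) + 1 = 4 + 1 = 5)
C = 5
(-52 + 1/(56 - 121/(-88)))*C = (-52 + 1/(56 - 121/(-88)))*5 = (-52 + 1/(56 - 121*(-1/88)))*5 = (-52 + 1/(56 + 11/8))*5 = (-52 + 1/(459/8))*5 = (-52 + 8/459)*5 = -23860/459*5 = -119300/459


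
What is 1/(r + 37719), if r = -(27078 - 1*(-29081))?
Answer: -1/18440 ≈ -5.4230e-5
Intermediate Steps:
r = -56159 (r = -(27078 + 29081) = -1*56159 = -56159)
1/(r + 37719) = 1/(-56159 + 37719) = 1/(-18440) = -1/18440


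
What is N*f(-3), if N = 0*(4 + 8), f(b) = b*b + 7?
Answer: 0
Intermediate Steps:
f(b) = 7 + b**2 (f(b) = b**2 + 7 = 7 + b**2)
N = 0 (N = 0*12 = 0)
N*f(-3) = 0*(7 + (-3)**2) = 0*(7 + 9) = 0*16 = 0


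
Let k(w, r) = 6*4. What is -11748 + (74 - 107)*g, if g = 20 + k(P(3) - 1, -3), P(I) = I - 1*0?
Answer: -13200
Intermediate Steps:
P(I) = I (P(I) = I + 0 = I)
k(w, r) = 24
g = 44 (g = 20 + 24 = 44)
-11748 + (74 - 107)*g = -11748 + (74 - 107)*44 = -11748 - 33*44 = -11748 - 1452 = -13200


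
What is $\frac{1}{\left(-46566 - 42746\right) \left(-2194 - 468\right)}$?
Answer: $\frac{1}{237748544} \approx 4.2061 \cdot 10^{-9}$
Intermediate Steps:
$\frac{1}{\left(-46566 - 42746\right) \left(-2194 - 468\right)} = \frac{1}{\left(-89312\right) \left(-2662\right)} = \frac{1}{237748544}$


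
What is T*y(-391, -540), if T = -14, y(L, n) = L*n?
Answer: -2955960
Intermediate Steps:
T*y(-391, -540) = -(-5474)*(-540) = -14*211140 = -2955960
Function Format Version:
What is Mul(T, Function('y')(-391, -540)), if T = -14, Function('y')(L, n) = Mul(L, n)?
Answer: -2955960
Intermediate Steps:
Mul(T, Function('y')(-391, -540)) = Mul(-14, Mul(-391, -540)) = Mul(-14, 211140) = -2955960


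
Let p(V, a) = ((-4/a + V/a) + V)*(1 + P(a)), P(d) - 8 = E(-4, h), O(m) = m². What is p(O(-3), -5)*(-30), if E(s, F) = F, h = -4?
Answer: -1200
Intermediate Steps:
P(d) = 4 (P(d) = 8 - 4 = 4)
p(V, a) = -20/a + 5*V + 5*V/a (p(V, a) = ((-4/a + V/a) + V)*(1 + 4) = (V - 4/a + V/a)*5 = -20/a + 5*V + 5*V/a)
p(O(-3), -5)*(-30) = (5*(-4 + (-3)² + (-3)²*(-5))/(-5))*(-30) = (5*(-⅕)*(-4 + 9 + 9*(-5)))*(-30) = (5*(-⅕)*(-4 + 9 - 45))*(-30) = (5*(-⅕)*(-40))*(-30) = 40*(-30) = -1200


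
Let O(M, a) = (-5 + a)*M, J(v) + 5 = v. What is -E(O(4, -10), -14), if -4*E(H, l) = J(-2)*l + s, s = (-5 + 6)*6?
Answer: 26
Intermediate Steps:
J(v) = -5 + v
s = 6 (s = 1*6 = 6)
O(M, a) = M*(-5 + a)
E(H, l) = -3/2 + 7*l/4 (E(H, l) = -((-5 - 2)*l + 6)/4 = -(-7*l + 6)/4 = -(6 - 7*l)/4 = -3/2 + 7*l/4)
-E(O(4, -10), -14) = -(-3/2 + (7/4)*(-14)) = -(-3/2 - 49/2) = -1*(-26) = 26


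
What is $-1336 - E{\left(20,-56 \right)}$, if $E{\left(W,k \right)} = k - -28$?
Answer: $-1308$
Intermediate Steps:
$E{\left(W,k \right)} = 28 + k$ ($E{\left(W,k \right)} = k + 28 = 28 + k$)
$-1336 - E{\left(20,-56 \right)} = -1336 - \left(28 - 56\right) = -1336 - -28 = -1336 + 28 = -1308$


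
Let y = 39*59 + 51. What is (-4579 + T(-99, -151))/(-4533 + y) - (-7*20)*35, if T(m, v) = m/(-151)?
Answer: 1614413230/329331 ≈ 4902.1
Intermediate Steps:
y = 2352 (y = 2301 + 51 = 2352)
T(m, v) = -m/151 (T(m, v) = m*(-1/151) = -m/151)
(-4579 + T(-99, -151))/(-4533 + y) - (-7*20)*35 = (-4579 - 1/151*(-99))/(-4533 + 2352) - (-7*20)*35 = (-4579 + 99/151)/(-2181) - (-140)*35 = -691330/151*(-1/2181) - 1*(-4900) = 691330/329331 + 4900 = 1614413230/329331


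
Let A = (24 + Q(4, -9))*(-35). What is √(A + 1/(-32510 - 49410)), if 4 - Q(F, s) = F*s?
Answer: I*√917504005/640 ≈ 47.329*I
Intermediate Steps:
Q(F, s) = 4 - F*s
A = -2240 (A = (24 + (4 - 1*4*(-9)))*(-35) = (24 + (4 + 36))*(-35) = (24 + 40)*(-35) = 64*(-35) = -2240)
√(A + 1/(-32510 - 49410)) = √(-2240 + 1/(-32510 - 49410)) = √(-2240 + 1/(-81920)) = √(-2240 - 1/81920) = √(-183500801/81920) = I*√917504005/640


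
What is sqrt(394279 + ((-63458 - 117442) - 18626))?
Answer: sqrt(194753) ≈ 441.31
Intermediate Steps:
sqrt(394279 + ((-63458 - 117442) - 18626)) = sqrt(394279 + (-180900 - 18626)) = sqrt(394279 - 199526) = sqrt(194753)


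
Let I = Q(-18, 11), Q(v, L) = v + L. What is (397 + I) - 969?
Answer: -579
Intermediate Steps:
Q(v, L) = L + v
I = -7 (I = 11 - 18 = -7)
(397 + I) - 969 = (397 - 7) - 969 = 390 - 969 = -579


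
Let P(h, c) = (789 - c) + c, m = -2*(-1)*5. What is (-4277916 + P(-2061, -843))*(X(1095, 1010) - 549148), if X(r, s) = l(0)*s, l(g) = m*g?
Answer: 2348775737796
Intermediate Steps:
m = 10 (m = 2*5 = 10)
l(g) = 10*g
P(h, c) = 789
X(r, s) = 0 (X(r, s) = (10*0)*s = 0*s = 0)
(-4277916 + P(-2061, -843))*(X(1095, 1010) - 549148) = (-4277916 + 789)*(0 - 549148) = -4277127*(-549148) = 2348775737796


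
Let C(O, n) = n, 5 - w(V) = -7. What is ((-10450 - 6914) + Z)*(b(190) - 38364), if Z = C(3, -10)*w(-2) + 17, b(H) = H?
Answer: 666785258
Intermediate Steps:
w(V) = 12 (w(V) = 5 - 1*(-7) = 5 + 7 = 12)
Z = -103 (Z = -10*12 + 17 = -120 + 17 = -103)
((-10450 - 6914) + Z)*(b(190) - 38364) = ((-10450 - 6914) - 103)*(190 - 38364) = (-17364 - 103)*(-38174) = -17467*(-38174) = 666785258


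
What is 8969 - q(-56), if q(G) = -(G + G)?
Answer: 8857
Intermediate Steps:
q(G) = -2*G
8969 - q(-56) = 8969 - (-2)*(-56) = 8969 - 1*112 = 8969 - 112 = 8857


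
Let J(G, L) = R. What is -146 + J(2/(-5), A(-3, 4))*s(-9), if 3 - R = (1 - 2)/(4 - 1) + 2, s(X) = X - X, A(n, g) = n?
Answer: -146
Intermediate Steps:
s(X) = 0
R = 4/3 (R = 3 - ((1 - 2)/(4 - 1) + 2) = 3 - (-1/3 + 2) = 3 - 1*5/3 = 3 - 5/3 = 4/3 ≈ 1.3333)
J(G, L) = 4/3
-146 + J(2/(-5), A(-3, 4))*s(-9) = -146 + (4/3)*0 = -146 + 0 = -146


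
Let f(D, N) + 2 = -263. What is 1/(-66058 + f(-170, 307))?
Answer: -1/66323 ≈ -1.5078e-5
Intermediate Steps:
f(D, N) = -265 (f(D, N) = -2 - 263 = -265)
1/(-66058 + f(-170, 307)) = 1/(-66058 - 265) = 1/(-66323) = -1/66323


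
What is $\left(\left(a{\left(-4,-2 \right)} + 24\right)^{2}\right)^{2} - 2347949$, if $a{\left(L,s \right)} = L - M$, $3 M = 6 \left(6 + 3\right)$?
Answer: $-2347933$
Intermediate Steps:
$M = 18$ ($M = \frac{6 \left(6 + 3\right)}{3} = \frac{6 \cdot 9}{3} = \frac{1}{3} \cdot 54 = 18$)
$a{\left(L,s \right)} = -18 + L$ ($a{\left(L,s \right)} = L - 18 = -18 + L$)
$\left(\left(a{\left(-4,-2 \right)} + 24\right)^{2}\right)^{2} - 2347949 = \left(\left(\left(-18 - 4\right) + 24\right)^{2}\right)^{2} - 2347949 = \left(\left(-22 + 24\right)^{2}\right)^{2} - 2347949 = \left(2^{2}\right)^{2} - 2347949 = 4^{2} - 2347949 = 16 - 2347949 = -2347933$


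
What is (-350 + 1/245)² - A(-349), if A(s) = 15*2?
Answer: 7351090251/60025 ≈ 1.2247e+5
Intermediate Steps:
A(s) = 30
(-350 + 1/245)² - A(-349) = (-350 + 1/245)² - 1*30 = (-350 + 1/245)² - 30 = (-85749/245)² - 30 = 7352891001/60025 - 30 = 7351090251/60025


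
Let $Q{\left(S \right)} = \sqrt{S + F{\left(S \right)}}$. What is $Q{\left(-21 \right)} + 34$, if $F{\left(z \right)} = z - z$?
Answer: $34 + i \sqrt{21} \approx 34.0 + 4.5826 i$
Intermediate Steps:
$F{\left(z \right)} = 0$
$Q{\left(S \right)} = \sqrt{S}$ ($Q{\left(S \right)} = \sqrt{S + 0} = \sqrt{S}$)
$Q{\left(-21 \right)} + 34 = \sqrt{-21} + 34 = i \sqrt{21} + 34 = 34 + i \sqrt{21}$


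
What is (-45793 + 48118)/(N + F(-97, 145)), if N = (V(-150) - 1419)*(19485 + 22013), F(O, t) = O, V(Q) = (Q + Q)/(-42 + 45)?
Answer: -775/21011853 ≈ -3.6884e-5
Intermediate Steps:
V(Q) = 2*Q/3 (V(Q) = (2*Q)/3 = (2*Q)*(⅓) = 2*Q/3)
N = -63035462 (N = ((⅔)*(-150) - 1419)*(19485 + 22013) = (-100 - 1419)*41498 = -1519*41498 = -63035462)
(-45793 + 48118)/(N + F(-97, 145)) = (-45793 + 48118)/(-63035462 - 97) = 2325/(-63035559) = 2325*(-1/63035559) = -775/21011853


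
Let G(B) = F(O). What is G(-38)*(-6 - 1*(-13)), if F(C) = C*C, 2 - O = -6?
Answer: 448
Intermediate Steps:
O = 8 (O = 2 - 1*(-6) = 2 + 6 = 8)
F(C) = C²
G(B) = 64 (G(B) = 8² = 64)
G(-38)*(-6 - 1*(-13)) = 64*(-6 - 1*(-13)) = 64*(-6 + 13) = 64*7 = 448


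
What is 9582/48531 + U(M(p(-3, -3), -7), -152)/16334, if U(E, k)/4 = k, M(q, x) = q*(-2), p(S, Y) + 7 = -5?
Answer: 21167590/132117559 ≈ 0.16022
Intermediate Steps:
p(S, Y) = -12 (p(S, Y) = -7 - 5 = -12)
M(q, x) = -2*q
U(E, k) = 4*k
9582/48531 + U(M(p(-3, -3), -7), -152)/16334 = 9582/48531 + (4*(-152))/16334 = 9582*(1/48531) - 608*1/16334 = 3194/16177 - 304/8167 = 21167590/132117559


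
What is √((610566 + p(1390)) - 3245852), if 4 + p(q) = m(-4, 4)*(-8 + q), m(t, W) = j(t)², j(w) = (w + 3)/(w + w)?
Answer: I*√168657178/8 ≈ 1623.4*I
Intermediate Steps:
j(w) = (3 + w)/(2*w) (j(w) = (3 + w)/((2*w)) = (3 + w)*(1/(2*w)) = (3 + w)/(2*w))
m(t, W) = (3 + t)²/(4*t²) (m(t, W) = ((3 + t)/(2*t))² = (3 + t)²/(4*t²))
p(q) = -33/8 + q/64 (p(q) = -4 + ((¼)*(3 - 4)²/(-4)²)*(-8 + q) = -4 + ((¼)*(1/16)*(-1)²)*(-8 + q) = -4 + ((¼)*(1/16)*1)*(-8 + q) = -4 + (-8 + q)/64 = -4 + (-⅛ + q/64) = -33/8 + q/64)
√((610566 + p(1390)) - 3245852) = √((610566 + (-33/8 + (1/64)*1390)) - 3245852) = √((610566 + (-33/8 + 695/32)) - 3245852) = √((610566 + 563/32) - 3245852) = √(19538675/32 - 3245852) = √(-84328589/32) = I*√168657178/8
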